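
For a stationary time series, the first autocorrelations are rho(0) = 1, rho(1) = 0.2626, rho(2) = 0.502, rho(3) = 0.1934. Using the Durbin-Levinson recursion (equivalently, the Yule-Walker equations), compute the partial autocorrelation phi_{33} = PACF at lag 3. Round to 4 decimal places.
\phi_{33} = 0.0010

The PACF at lag k is phi_{kk}, the last component of the solution
to the Yule-Walker system G_k phi = r_k where
  (G_k)_{ij} = rho(|i - j|), (r_k)_i = rho(i), i,j = 1..k.
Equivalently, Durbin-Levinson gives phi_{kk} iteratively:
  phi_{11} = rho(1)
  phi_{kk} = [rho(k) - sum_{j=1..k-1} phi_{k-1,j} rho(k-j)]
            / [1 - sum_{j=1..k-1} phi_{k-1,j} rho(j)],
  phi_{k,j} = phi_{k-1,j} - phi_{kk} phi_{k-1,k-j},  j = 1..k-1.
Step k = 1:
  phi_11 = rho(1) = 0.2626.
Step k = 2:
  phi_22 = [rho(2) - phi_11 rho(1)] / [1 - phi_11 rho(1)] = [0.502 - (0.2626)(0.2626)] / [1 - (0.2626)(0.2626)]
         = 0.43304124 / 0.93104124 = 0.465115.
  Update: phi_21 = phi_11 - phi_22 phi_11 = 0.2626 - (0.465115)(0.2626) = 0.140461.
Step k = 3:
  phi_33 = [rho(3) - phi_21 rho(2) - phi_22 rho(1)] / [1 - phi_21 rho(1) - phi_22 rho(2)]
    numerator   = 0.1934 - (0.140461)(0.502) - (0.465115)(0.2626) = 0.00074948
    denominator = 1 - (0.140461)(0.2626) - (0.465115)(0.502) = 0.72962727
  phi_33 = 0.00074948 / 0.72962727 = 0.001.
Therefore phi_{33} = 0.0010.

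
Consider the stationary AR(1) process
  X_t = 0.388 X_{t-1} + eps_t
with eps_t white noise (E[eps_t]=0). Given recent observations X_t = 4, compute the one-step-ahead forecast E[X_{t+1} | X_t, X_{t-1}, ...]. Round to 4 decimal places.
E[X_{t+1} \mid \mathcal F_t] = 1.5520

For an AR(p) model X_t = c + sum_i phi_i X_{t-i} + eps_t, the
one-step-ahead conditional mean is
  E[X_{t+1} | X_t, ...] = c + sum_i phi_i X_{t+1-i}.
Substitute known values:
  E[X_{t+1} | ...] = (0.388) * (4)
                   = 1.5520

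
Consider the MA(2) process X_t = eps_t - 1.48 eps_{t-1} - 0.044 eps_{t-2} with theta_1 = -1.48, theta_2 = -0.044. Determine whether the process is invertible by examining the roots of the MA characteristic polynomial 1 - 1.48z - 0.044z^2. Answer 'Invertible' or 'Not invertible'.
\text{Not invertible}

The MA(q) characteristic polynomial is P(z) = 1 - 1.48z - 0.044z^2.
Invertibility requires all roots to lie outside the unit circle, i.e. |z| > 1 for every root.
Set 1 + (-1.48) z + (-0.044) z^2 = 0, i.e. a z^2 + b z + c = 0 with a = -0.044, b = -1.48, c = 1.
Discriminant D = b^2 - 4ac = (-1.48)^2 - 4*(-0.044)*1 = 2.1904 - (-0.176) = 2.3664.
D >= 0, so the roots are real: z = (-b +/- sqrt(D)) / (2a) = (1.48 +/- 1.538311) / (-0.088).
  z_1 = (1.48 + 1.538311) / (-0.088) = -34.299,   |z_1| = 34.299.
  z_2 = (1.48 - 1.538311) / (-0.088) = 0.6626,   |z_2| = 0.6626.
Moduli of all roots: 34.2990, 0.6626.
All moduli strictly greater than 1? No.
Verdict: Not invertible.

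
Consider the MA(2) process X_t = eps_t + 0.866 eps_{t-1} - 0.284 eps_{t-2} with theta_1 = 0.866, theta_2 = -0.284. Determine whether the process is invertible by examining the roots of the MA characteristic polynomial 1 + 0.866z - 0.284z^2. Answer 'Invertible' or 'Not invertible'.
\text{Not invertible}

The MA(q) characteristic polynomial is P(z) = 1 + 0.866z - 0.284z^2.
Invertibility requires all roots to lie outside the unit circle, i.e. |z| > 1 for every root.
Set 1 + (0.866) z + (-0.284) z^2 = 0, i.e. a z^2 + b z + c = 0 with a = -0.284, b = 0.866, c = 1.
Discriminant D = b^2 - 4ac = (0.866)^2 - 4*(-0.284)*1 = 0.749956 - (-1.136) = 1.885956.
D >= 0, so the roots are real: z = (-b +/- sqrt(D)) / (2a) = (-0.866 +/- 1.373301) / (-0.568).
  z_1 = (-0.866 + 1.373301) / (-0.568) = -0.8931,   |z_1| = 0.8931.
  z_2 = (-0.866 - 1.373301) / (-0.568) = 3.9424,   |z_2| = 3.9424.
Moduli of all roots: 0.8931, 3.9424.
All moduli strictly greater than 1? No.
Verdict: Not invertible.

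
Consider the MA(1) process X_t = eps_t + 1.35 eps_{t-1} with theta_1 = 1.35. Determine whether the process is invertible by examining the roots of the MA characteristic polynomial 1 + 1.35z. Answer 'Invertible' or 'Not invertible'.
\text{Not invertible}

The MA(q) characteristic polynomial is P(z) = 1 + 1.35z.
Invertibility requires all roots to lie outside the unit circle, i.e. |z| > 1 for every root.
This is linear in z: 1 + (1.35) z = 0  =>  z = -1/(1.35) = -0.740741,  |z| = 0.740741.
Moduli of all roots: 0.7407.
All moduli strictly greater than 1? No.
Verdict: Not invertible.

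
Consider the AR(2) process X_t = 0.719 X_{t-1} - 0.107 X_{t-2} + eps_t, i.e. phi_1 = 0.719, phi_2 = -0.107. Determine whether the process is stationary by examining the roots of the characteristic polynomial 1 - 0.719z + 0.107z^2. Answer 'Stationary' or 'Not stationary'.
\text{Stationary}

The AR(p) characteristic polynomial is P(z) = 1 - 0.719z + 0.107z^2.
Stationarity requires all roots to lie outside the unit circle, i.e. |z| > 1 for every root.
Set 1 + (-0.719) z + (0.107) z^2 = 0, i.e. a z^2 + b z + c = 0 with a = 0.107, b = -0.719, c = 1.
Discriminant D = b^2 - 4ac = (-0.719)^2 - 4*(0.107)*1 = 0.516961 - (0.428) = 0.088961.
D >= 0, so the roots are real: z = (-b +/- sqrt(D)) / (2a) = (0.719 +/- 0.298263) / (0.214).
  z_1 = (0.719 + 0.298263) / (0.214) = 4.7536,   |z_1| = 4.7536.
  z_2 = (0.719 - 0.298263) / (0.214) = 1.9661,   |z_2| = 1.9661.
Moduli of all roots: 4.7536, 1.9661.
All moduli strictly greater than 1? Yes.
Verdict: Stationary.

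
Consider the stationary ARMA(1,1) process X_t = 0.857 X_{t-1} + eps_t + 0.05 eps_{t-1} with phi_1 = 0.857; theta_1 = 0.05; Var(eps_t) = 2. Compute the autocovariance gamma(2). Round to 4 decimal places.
\gamma(2) = 6.1051

Multiply the model equation by X_{t-k} and take expectations. With theta_0 = psi_0 = 1 and psi_j the MA(infinity) weights, this gives
  gamma(k) - sum_i phi_i gamma(k-i) = c_k,
  c_k = sigma^2 * sum_{j=k..q} theta_j psi_{j-k}   (c_k = 0 for k > q),
using gamma(-m) = gamma(m).
psi-weights needed (psi_j = theta_j + sum_i phi_i psi_{j-i}):
  psi_1 = theta_1 + phi_1 = 0.05 + (0.857) = 0.907
Right-hand sides:
  c_0 = sigma^2 (1 + theta_1 psi_1) = 2 * (1 + (0.05)(0.907)) = 2 * 1.04535 = 2.0907
  c_1 = sigma^2 theta_1 = 2 * (0.05) = 0.1
  c_2 = 0
Equations for k = 0 and k = 1 (AR order 1):
  gamma(0) = phi_1 gamma(1) + c_0
  gamma(1) = phi_1 gamma(0) + c_1
Substituting the second into the first: gamma(0) (1 - phi_1^2) = c_0 + phi_1 c_1, so
  gamma(0) = (c_0 + phi_1 c_1) / (1 - phi_1^2) = (2.0907 + (0.857)(0.1)) / (1 - (0.857)^2) = 2.1764 / 0.265551 = 8.195789.
  gamma(1) = phi_1 gamma(0) + c_1 = (0.857)(8.195789) + (0.1) = 7.123791.
For k = 2 (> q): gamma(2) = phi_1 gamma(1) = (0.857)(7.123791) = 6.105089.
Therefore gamma(2) = 6.1051 (to 4 decimal places).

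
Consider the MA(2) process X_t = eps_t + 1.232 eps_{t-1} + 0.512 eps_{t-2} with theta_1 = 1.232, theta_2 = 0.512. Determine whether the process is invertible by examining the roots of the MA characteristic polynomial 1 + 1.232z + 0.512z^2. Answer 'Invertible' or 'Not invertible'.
\text{Invertible}

The MA(q) characteristic polynomial is P(z) = 1 + 1.232z + 0.512z^2.
Invertibility requires all roots to lie outside the unit circle, i.e. |z| > 1 for every root.
Set 1 + (1.232) z + (0.512) z^2 = 0, i.e. a z^2 + b z + c = 0 with a = 0.512, b = 1.232, c = 1.
Discriminant D = b^2 - 4ac = (1.232)^2 - 4*(0.512)*1 = 1.517824 - (2.048) = -0.530176.
D < 0, so the roots are the complex-conjugate pair z = (-b +/- i sqrt(-D)) / (2a) = -1.2031 +/- 0.7111i.
For a conjugate pair |z|^2 = z * conj(z) = (product of roots) = c/a = 1/(0.512) = 1.953125, so |z| = sqrt(1.953125) = 1.3975 for both roots.
Moduli of all roots: 1.3975, 1.3975.
All moduli strictly greater than 1? Yes.
Verdict: Invertible.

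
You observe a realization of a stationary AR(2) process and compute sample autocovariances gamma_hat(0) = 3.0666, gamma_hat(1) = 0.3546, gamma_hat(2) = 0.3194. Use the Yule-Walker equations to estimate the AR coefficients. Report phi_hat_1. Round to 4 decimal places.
\hat\phi_{1} = 0.1050

The Yule-Walker equations for an AR(p) process read, in matrix form,
  Gamma_p phi = r_p,   with   (Gamma_p)_{ij} = gamma(|i - j|),
                       (r_p)_i = gamma(i),   i,j = 1..p.
Substitute the sample gammas (Toeplitz matrix and right-hand side of size 2):
  Gamma_p = [[3.0666, 0.3546], [0.3546, 3.0666]]
  r_p     = [0.3546, 0.3194]
Written out:
  3.0666 phi_1 + 0.3546 phi_2 = 0.3546
  0.3546 phi_1 + 3.0666 phi_2 = 0.3194
Solve by Cramer's rule:
  det = gamma(0)^2 - gamma(1)^2 = (3.0666)^2 - (0.3546)^2 = 9.40403556 - 0.12574116 = 9.2782944
  phi_hat_1 = [gamma(1) gamma(0) - gamma(1) gamma(2)] / det = [(0.3546)(3.0666) - (0.3546)(0.3194)] / 9.2782944 = 0.97415712 / 9.2782944 = 0.105
  phi_hat_2 = [gamma(0) gamma(2) - gamma(1)^2] / det = [(3.0666)(0.3194) - (0.3546)^2] / 9.2782944 = 0.85373088 / 9.2782944 = 0.092
So phi_hat = [0.1050, 0.0920].
Therefore phi_hat_1 = 0.1050.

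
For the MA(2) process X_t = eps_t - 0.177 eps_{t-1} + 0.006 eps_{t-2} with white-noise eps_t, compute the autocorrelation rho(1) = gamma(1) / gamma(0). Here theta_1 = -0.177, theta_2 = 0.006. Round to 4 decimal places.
\rho(1) = -0.1726

For an MA(q) process with theta_0 = 1, the autocovariance is
  gamma(k) = sigma^2 * sum_{i=0..q-k} theta_i * theta_{i+k},
and rho(k) = gamma(k) / gamma(0). Sigma^2 cancels.
  numerator   = (1)*(-0.177) + (-0.177)*(0.006) = -0.178062.
  denominator = (1)^2 + (-0.177)^2 + (0.006)^2 = 1.031365.
  rho(1) = -0.178062 / 1.031365 = -0.1726.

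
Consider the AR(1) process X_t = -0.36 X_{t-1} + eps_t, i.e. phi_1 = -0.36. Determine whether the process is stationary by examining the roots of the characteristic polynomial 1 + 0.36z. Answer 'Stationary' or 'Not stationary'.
\text{Stationary}

The AR(p) characteristic polynomial is P(z) = 1 + 0.36z.
Stationarity requires all roots to lie outside the unit circle, i.e. |z| > 1 for every root.
This is linear in z: 1 + (0.36) z = 0  =>  z = -1/(0.36) = -2.777778,  |z| = 2.777778.
Moduli of all roots: 2.7778.
All moduli strictly greater than 1? Yes.
Verdict: Stationary.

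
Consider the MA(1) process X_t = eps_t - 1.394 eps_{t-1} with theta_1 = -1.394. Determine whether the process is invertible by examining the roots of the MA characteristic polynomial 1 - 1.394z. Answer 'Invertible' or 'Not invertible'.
\text{Not invertible}

The MA(q) characteristic polynomial is P(z) = 1 - 1.394z.
Invertibility requires all roots to lie outside the unit circle, i.e. |z| > 1 for every root.
This is linear in z: 1 + (-1.394) z = 0  =>  z = -1/(-1.394) = 0.71736,  |z| = 0.71736.
Moduli of all roots: 0.7174.
All moduli strictly greater than 1? No.
Verdict: Not invertible.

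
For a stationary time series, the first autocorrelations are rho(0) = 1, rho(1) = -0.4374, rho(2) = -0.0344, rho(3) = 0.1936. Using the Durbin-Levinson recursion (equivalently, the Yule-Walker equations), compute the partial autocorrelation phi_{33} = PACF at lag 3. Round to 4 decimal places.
\phi_{33} = 0.0701

The PACF at lag k is phi_{kk}, the last component of the solution
to the Yule-Walker system G_k phi = r_k where
  (G_k)_{ij} = rho(|i - j|), (r_k)_i = rho(i), i,j = 1..k.
Equivalently, Durbin-Levinson gives phi_{kk} iteratively:
  phi_{11} = rho(1)
  phi_{kk} = [rho(k) - sum_{j=1..k-1} phi_{k-1,j} rho(k-j)]
            / [1 - sum_{j=1..k-1} phi_{k-1,j} rho(j)],
  phi_{k,j} = phi_{k-1,j} - phi_{kk} phi_{k-1,k-j},  j = 1..k-1.
Step k = 1:
  phi_11 = rho(1) = -0.4374.
Step k = 2:
  phi_22 = [rho(2) - phi_11 rho(1)] / [1 - phi_11 rho(1)] = [-0.0344 - (-0.4374)(-0.4374)] / [1 - (-0.4374)(-0.4374)]
         = -0.22571876 / 0.80868124 = -0.27912.
  Update: phi_21 = phi_11 - phi_22 phi_11 = -0.4374 - (-0.27912)(-0.4374) = -0.559487.
Step k = 3:
  phi_33 = [rho(3) - phi_21 rho(2) - phi_22 rho(1)] / [1 - phi_21 rho(1) - phi_22 rho(2)]
    numerator   = 0.1936 - (-0.559487)(-0.0344) - (-0.27912)(-0.4374) = 0.05226675
    denominator = 1 - (-0.559487)(-0.4374) - (-0.27912)(-0.0344) = 0.74567872
  phi_33 = 0.05226675 / 0.74567872 = 0.0701.
Therefore phi_{33} = 0.0701.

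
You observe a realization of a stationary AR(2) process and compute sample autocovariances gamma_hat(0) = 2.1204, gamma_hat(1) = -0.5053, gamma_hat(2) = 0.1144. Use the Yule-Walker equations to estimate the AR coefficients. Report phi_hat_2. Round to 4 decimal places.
\hat\phi_{2} = -0.0030

The Yule-Walker equations for an AR(p) process read, in matrix form,
  Gamma_p phi = r_p,   with   (Gamma_p)_{ij} = gamma(|i - j|),
                       (r_p)_i = gamma(i),   i,j = 1..p.
Substitute the sample gammas (Toeplitz matrix and right-hand side of size 2):
  Gamma_p = [[2.1204, -0.5053], [-0.5053, 2.1204]]
  r_p     = [-0.5053, 0.1144]
Written out:
  2.1204 phi_1 - 0.5053 phi_2 = -0.5053
  -0.5053 phi_1 + 2.1204 phi_2 = 0.1144
Solve by Cramer's rule:
  det = gamma(0)^2 - gamma(1)^2 = (2.1204)^2 - (-0.5053)^2 = 4.49609616 - 0.25532809 = 4.24076807
  phi_hat_1 = [gamma(1) gamma(0) - gamma(1) gamma(2)] / det = [(-0.5053)(2.1204) - (-0.5053)(0.1144)] / 4.24076807 = -1.0136318 / 4.24076807 = -0.239
  phi_hat_2 = [gamma(0) gamma(2) - gamma(1)^2] / det = [(2.1204)(0.1144) - (-0.5053)^2] / 4.24076807 = -0.01275433 / 4.24076807 = -0.003
So phi_hat = [-0.2390, -0.0030].
Therefore phi_hat_2 = -0.0030.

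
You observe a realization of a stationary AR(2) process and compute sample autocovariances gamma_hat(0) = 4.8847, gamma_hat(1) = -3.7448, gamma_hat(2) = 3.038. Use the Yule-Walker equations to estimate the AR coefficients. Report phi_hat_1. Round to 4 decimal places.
\hat\phi_{1} = -0.7030

The Yule-Walker equations for an AR(p) process read, in matrix form,
  Gamma_p phi = r_p,   with   (Gamma_p)_{ij} = gamma(|i - j|),
                       (r_p)_i = gamma(i),   i,j = 1..p.
Substitute the sample gammas (Toeplitz matrix and right-hand side of size 2):
  Gamma_p = [[4.8847, -3.7448], [-3.7448, 4.8847]]
  r_p     = [-3.7448, 3.038]
Written out:
  4.8847 phi_1 - 3.7448 phi_2 = -3.7448
  -3.7448 phi_1 + 4.8847 phi_2 = 3.038
Solve by Cramer's rule:
  det = gamma(0)^2 - gamma(1)^2 = (4.8847)^2 - (-3.7448)^2 = 23.86029409 - 14.02352704 = 9.83676705
  phi_hat_1 = [gamma(1) gamma(0) - gamma(1) gamma(2)] / det = [(-3.7448)(4.8847) - (-3.7448)(3.038)] / 9.83676705 = -6.91552216 / 9.83676705 = -0.703
  phi_hat_2 = [gamma(0) gamma(2) - gamma(1)^2] / det = [(4.8847)(3.038) - (-3.7448)^2] / 9.83676705 = 0.81619156 / 9.83676705 = 0.083
So phi_hat = [-0.7030, 0.0830].
Therefore phi_hat_1 = -0.7030.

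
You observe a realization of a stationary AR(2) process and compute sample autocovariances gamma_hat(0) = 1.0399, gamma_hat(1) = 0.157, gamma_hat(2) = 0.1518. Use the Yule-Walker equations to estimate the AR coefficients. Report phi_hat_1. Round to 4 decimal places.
\hat\phi_{1} = 0.1319

The Yule-Walker equations for an AR(p) process read, in matrix form,
  Gamma_p phi = r_p,   with   (Gamma_p)_{ij} = gamma(|i - j|),
                       (r_p)_i = gamma(i),   i,j = 1..p.
Substitute the sample gammas (Toeplitz matrix and right-hand side of size 2):
  Gamma_p = [[1.0399, 0.157], [0.157, 1.0399]]
  r_p     = [0.157, 0.1518]
Written out:
  1.0399 phi_1 + 0.157 phi_2 = 0.157
  0.157 phi_1 + 1.0399 phi_2 = 0.1518
Solve by Cramer's rule:
  det = gamma(0)^2 - gamma(1)^2 = (1.0399)^2 - (0.157)^2 = 1.08139201 - 0.024649 = 1.05674301
  phi_hat_1 = [gamma(1) gamma(0) - gamma(1) gamma(2)] / det = [(0.157)(1.0399) - (0.157)(0.1518)] / 1.05674301 = 0.1394317 / 1.05674301 = 0.1319
  phi_hat_2 = [gamma(0) gamma(2) - gamma(1)^2] / det = [(1.0399)(0.1518) - (0.157)^2] / 1.05674301 = 0.13320782 / 1.05674301 = 0.1261
So phi_hat = [0.1319, 0.1261].
Therefore phi_hat_1 = 0.1319.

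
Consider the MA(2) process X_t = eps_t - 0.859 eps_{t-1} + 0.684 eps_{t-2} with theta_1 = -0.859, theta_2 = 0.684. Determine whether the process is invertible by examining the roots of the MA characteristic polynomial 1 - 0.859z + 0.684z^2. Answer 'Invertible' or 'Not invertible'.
\text{Invertible}

The MA(q) characteristic polynomial is P(z) = 1 - 0.859z + 0.684z^2.
Invertibility requires all roots to lie outside the unit circle, i.e. |z| > 1 for every root.
Set 1 + (-0.859) z + (0.684) z^2 = 0, i.e. a z^2 + b z + c = 0 with a = 0.684, b = -0.859, c = 1.
Discriminant D = b^2 - 4ac = (-0.859)^2 - 4*(0.684)*1 = 0.737881 - (2.736) = -1.998119.
D < 0, so the roots are the complex-conjugate pair z = (-b +/- i sqrt(-D)) / (2a) = 0.6279 +/- 1.0333i.
For a conjugate pair |z|^2 = z * conj(z) = (product of roots) = c/a = 1/(0.684) = 1.461988, so |z| = sqrt(1.461988) = 1.2091 for both roots.
Moduli of all roots: 1.2091, 1.2091.
All moduli strictly greater than 1? Yes.
Verdict: Invertible.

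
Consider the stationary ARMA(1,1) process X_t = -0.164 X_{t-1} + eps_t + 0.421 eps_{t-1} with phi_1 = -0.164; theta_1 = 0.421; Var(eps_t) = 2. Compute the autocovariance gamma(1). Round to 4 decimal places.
\gamma(1) = 0.4917

Multiply the model equation by X_{t-k} and take expectations. With theta_0 = psi_0 = 1 and psi_j the MA(infinity) weights, this gives
  gamma(k) - sum_i phi_i gamma(k-i) = c_k,
  c_k = sigma^2 * sum_{j=k..q} theta_j psi_{j-k}   (c_k = 0 for k > q),
using gamma(-m) = gamma(m).
psi-weights needed (psi_j = theta_j + sum_i phi_i psi_{j-i}):
  psi_1 = theta_1 + phi_1 = 0.421 + (-0.164) = 0.257
Right-hand sides:
  c_0 = sigma^2 (1 + theta_1 psi_1) = 2 * (1 + (0.421)(0.257)) = 2 * 1.108197 = 2.216394
  c_1 = sigma^2 theta_1 = 2 * (0.421) = 0.842
  c_2 = 0
Equations for k = 0 and k = 1 (AR order 1):
  gamma(0) = phi_1 gamma(1) + c_0
  gamma(1) = phi_1 gamma(0) + c_1
Substituting the second into the first: gamma(0) (1 - phi_1^2) = c_0 + phi_1 c_1, so
  gamma(0) = (c_0 + phi_1 c_1) / (1 - phi_1^2) = (2.216394 + (-0.164)(0.842)) / (1 - (-0.164)^2) = 2.078306 / 0.973104 = 2.135749.
  gamma(1) = phi_1 gamma(0) + c_1 = (-0.164)(2.135749) + (0.842) = 0.491737.
Therefore gamma(1) = 0.4917 (to 4 decimal places).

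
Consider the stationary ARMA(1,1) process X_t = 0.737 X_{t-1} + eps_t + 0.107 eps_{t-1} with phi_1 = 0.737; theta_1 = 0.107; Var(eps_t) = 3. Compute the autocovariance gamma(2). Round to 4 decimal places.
\gamma(2) = 4.4070

Multiply the model equation by X_{t-k} and take expectations. With theta_0 = psi_0 = 1 and psi_j the MA(infinity) weights, this gives
  gamma(k) - sum_i phi_i gamma(k-i) = c_k,
  c_k = sigma^2 * sum_{j=k..q} theta_j psi_{j-k}   (c_k = 0 for k > q),
using gamma(-m) = gamma(m).
psi-weights needed (psi_j = theta_j + sum_i phi_i psi_{j-i}):
  psi_1 = theta_1 + phi_1 = 0.107 + (0.737) = 0.844
Right-hand sides:
  c_0 = sigma^2 (1 + theta_1 psi_1) = 3 * (1 + (0.107)(0.844)) = 3 * 1.090308 = 3.270924
  c_1 = sigma^2 theta_1 = 3 * (0.107) = 0.321
  c_2 = 0
Equations for k = 0 and k = 1 (AR order 1):
  gamma(0) = phi_1 gamma(1) + c_0
  gamma(1) = phi_1 gamma(0) + c_1
Substituting the second into the first: gamma(0) (1 - phi_1^2) = c_0 + phi_1 c_1, so
  gamma(0) = (c_0 + phi_1 c_1) / (1 - phi_1^2) = (3.270924 + (0.737)(0.321)) / (1 - (0.737)^2) = 3.507501 / 0.456831 = 7.677896.
  gamma(1) = phi_1 gamma(0) + c_1 = (0.737)(7.677896) + (0.321) = 5.97961.
For k = 2 (> q): gamma(2) = phi_1 gamma(1) = (0.737)(5.97961) = 4.406972.
Therefore gamma(2) = 4.4070 (to 4 decimal places).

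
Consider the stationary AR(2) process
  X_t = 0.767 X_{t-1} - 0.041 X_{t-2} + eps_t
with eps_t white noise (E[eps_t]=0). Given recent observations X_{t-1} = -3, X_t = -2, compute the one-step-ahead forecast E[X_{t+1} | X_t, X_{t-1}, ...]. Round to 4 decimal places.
E[X_{t+1} \mid \mathcal F_t] = -1.4110

For an AR(p) model X_t = c + sum_i phi_i X_{t-i} + eps_t, the
one-step-ahead conditional mean is
  E[X_{t+1} | X_t, ...] = c + sum_i phi_i X_{t+1-i}.
Substitute known values:
  E[X_{t+1} | ...] = (0.767) * (-2) + (-0.041) * (-3)
                   = -1.4110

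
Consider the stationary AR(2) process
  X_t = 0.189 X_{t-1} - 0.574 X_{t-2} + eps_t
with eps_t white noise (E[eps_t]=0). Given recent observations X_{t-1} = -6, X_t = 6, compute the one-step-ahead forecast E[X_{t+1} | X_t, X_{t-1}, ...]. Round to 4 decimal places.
E[X_{t+1} \mid \mathcal F_t] = 4.5780

For an AR(p) model X_t = c + sum_i phi_i X_{t-i} + eps_t, the
one-step-ahead conditional mean is
  E[X_{t+1} | X_t, ...] = c + sum_i phi_i X_{t+1-i}.
Substitute known values:
  E[X_{t+1} | ...] = (0.189) * (6) + (-0.574) * (-6)
                   = 4.5780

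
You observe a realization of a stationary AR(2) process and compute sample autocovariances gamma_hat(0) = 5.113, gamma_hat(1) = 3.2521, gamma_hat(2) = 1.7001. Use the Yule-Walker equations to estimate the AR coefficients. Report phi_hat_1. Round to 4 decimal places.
\hat\phi_{1} = 0.7130

The Yule-Walker equations for an AR(p) process read, in matrix form,
  Gamma_p phi = r_p,   with   (Gamma_p)_{ij} = gamma(|i - j|),
                       (r_p)_i = gamma(i),   i,j = 1..p.
Substitute the sample gammas (Toeplitz matrix and right-hand side of size 2):
  Gamma_p = [[5.113, 3.2521], [3.2521, 5.113]]
  r_p     = [3.2521, 1.7001]
Written out:
  5.113 phi_1 + 3.2521 phi_2 = 3.2521
  3.2521 phi_1 + 5.113 phi_2 = 1.7001
Solve by Cramer's rule:
  det = gamma(0)^2 - gamma(1)^2 = (5.113)^2 - (3.2521)^2 = 26.142769 - 10.57615441 = 15.56661459
  phi_hat_1 = [gamma(1) gamma(0) - gamma(1) gamma(2)] / det = [(3.2521)(5.113) - (3.2521)(1.7001)] / 15.56661459 = 11.09909209 / 15.56661459 = 0.713
  phi_hat_2 = [gamma(0) gamma(2) - gamma(1)^2] / det = [(5.113)(1.7001) - (3.2521)^2] / 15.56661459 = -1.88354311 / 15.56661459 = -0.121
So phi_hat = [0.7130, -0.1210].
Therefore phi_hat_1 = 0.7130.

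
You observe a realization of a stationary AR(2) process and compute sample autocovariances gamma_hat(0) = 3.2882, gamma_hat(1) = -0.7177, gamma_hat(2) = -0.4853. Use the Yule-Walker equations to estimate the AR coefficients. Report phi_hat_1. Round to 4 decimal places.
\hat\phi_{1} = -0.2630

The Yule-Walker equations for an AR(p) process read, in matrix form,
  Gamma_p phi = r_p,   with   (Gamma_p)_{ij} = gamma(|i - j|),
                       (r_p)_i = gamma(i),   i,j = 1..p.
Substitute the sample gammas (Toeplitz matrix and right-hand side of size 2):
  Gamma_p = [[3.2882, -0.7177], [-0.7177, 3.2882]]
  r_p     = [-0.7177, -0.4853]
Written out:
  3.2882 phi_1 - 0.7177 phi_2 = -0.7177
  -0.7177 phi_1 + 3.2882 phi_2 = -0.4853
Solve by Cramer's rule:
  det = gamma(0)^2 - gamma(1)^2 = (3.2882)^2 - (-0.7177)^2 = 10.81225924 - 0.51509329 = 10.29716595
  phi_hat_1 = [gamma(1) gamma(0) - gamma(1) gamma(2)] / det = [(-0.7177)(3.2882) - (-0.7177)(-0.4853)] / 10.29716595 = -2.70824095 / 10.29716595 = -0.263
  phi_hat_2 = [gamma(0) gamma(2) - gamma(1)^2] / det = [(3.2882)(-0.4853) - (-0.7177)^2] / 10.29716595 = -2.11085675 / 10.29716595 = -0.205
So phi_hat = [-0.2630, -0.2050].
Therefore phi_hat_1 = -0.2630.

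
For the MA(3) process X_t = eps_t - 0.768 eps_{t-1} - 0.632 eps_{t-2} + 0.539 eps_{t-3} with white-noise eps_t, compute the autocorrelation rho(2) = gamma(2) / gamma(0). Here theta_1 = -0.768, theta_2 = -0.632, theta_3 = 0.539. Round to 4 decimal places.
\rho(2) = -0.4588

For an MA(q) process with theta_0 = 1, the autocovariance is
  gamma(k) = sigma^2 * sum_{i=0..q-k} theta_i * theta_{i+k},
and rho(k) = gamma(k) / gamma(0). Sigma^2 cancels.
  numerator   = (1)*(-0.632) + (-0.768)*(0.539) = -1.045952.
  denominator = (1)^2 + (-0.768)^2 + (-0.632)^2 + (0.539)^2 = 2.279769.
  rho(2) = -1.045952 / 2.279769 = -0.4588.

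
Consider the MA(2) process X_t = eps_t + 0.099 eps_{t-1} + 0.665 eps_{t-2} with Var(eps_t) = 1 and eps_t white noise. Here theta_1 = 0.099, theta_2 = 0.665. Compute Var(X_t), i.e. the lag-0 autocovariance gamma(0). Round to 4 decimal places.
\gamma(0) = 1.4520

For an MA(q) process X_t = eps_t + sum_i theta_i eps_{t-i} with
Var(eps_t) = sigma^2, the variance is
  gamma(0) = sigma^2 * (1 + sum_i theta_i^2).
  sum_i theta_i^2 = (0.099)^2 + (0.665)^2 = 0.009801 + 0.442225 = 0.452026.
  gamma(0) = 1 * (1 + 0.452026) = 1 * 1.452026 = 1.452026, which rounds to 1.4520.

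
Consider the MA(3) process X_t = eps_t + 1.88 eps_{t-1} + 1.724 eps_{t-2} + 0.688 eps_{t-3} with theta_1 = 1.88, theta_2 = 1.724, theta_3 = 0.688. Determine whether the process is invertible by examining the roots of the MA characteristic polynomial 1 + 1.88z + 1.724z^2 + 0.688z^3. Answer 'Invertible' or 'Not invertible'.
\text{Invertible}

The MA(q) characteristic polynomial is P(z) = 1 + 1.88z + 1.724z^2 + 0.688z^3.
Invertibility requires all roots to lie outside the unit circle, i.e. |z| > 1 for every root.
Degree 3: look for a simple real root z0 first, then factor out (1 - z/z0) and solve the remaining quadratic.
Testing z0 = -1.25: P(-1.25) = 1 + (1.88)(-1.25) + (1.724)(-1.25)^2 + (0.688)(-1.25)^3
  = 1 + (-2.35) + (2.69375) + (-1.34375) = 0.  So z_0 = -1.25 is a root, |z_0| = 1.25.
Divide out the factor (1 + 0.8 z) = (1 - z/z0) (since 1/z0 = -0.8):
  P(z) = (1 + 0.8 z)(1 + (1.08) z + (0.86) z^2)
  [check: z-coef 1.08 - (-0.8) = 1.88; z^2-coef 0.86 - (-0.8)(1.08) = 1.724; z^3-coef -(-0.8)(0.86) = 0.688.]
Remaining roots from the quadratic factor 1 + (1.08) z + (0.86) z^2:
  Set 1 + (1.08) z + (0.86) z^2 = 0, i.e. a z^2 + b z + c = 0 with a = 0.86, b = 1.08, c = 1.
  Discriminant D = b^2 - 4ac = (1.08)^2 - 4*(0.86)*1 = 1.1664 - (3.44) = -2.2736.
  D < 0, so the roots are the complex-conjugate pair z = (-b +/- i sqrt(-D)) / (2a) = -0.6279 +/- 0.8767i.
  For a conjugate pair |z|^2 = z * conj(z) = (product of roots) = c/a = 1/(0.86) = 1.162791, so |z| = sqrt(1.162791) = 1.0783 for both roots.
Moduli of all roots: 1.2500, 1.0783, 1.0783.
All moduli strictly greater than 1? Yes.
Verdict: Invertible.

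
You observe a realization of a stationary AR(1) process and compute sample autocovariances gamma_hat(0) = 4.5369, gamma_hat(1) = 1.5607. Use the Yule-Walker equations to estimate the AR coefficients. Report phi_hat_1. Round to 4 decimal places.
\hat\phi_{1} = 0.3440

The Yule-Walker equations for an AR(p) process read, in matrix form,
  Gamma_p phi = r_p,   with   (Gamma_p)_{ij} = gamma(|i - j|),
                       (r_p)_i = gamma(i),   i,j = 1..p.
Substitute the sample gammas (Toeplitz matrix and right-hand side of size 1):
  Gamma_p = [[4.5369]]
  r_p     = [1.5607]
With p = 1 this is the single equation gamma(0) phi_1 = gamma(1):
  phi_hat_1 = gamma(1) / gamma(0) = 1.5607 / 4.5369 = 0.3440.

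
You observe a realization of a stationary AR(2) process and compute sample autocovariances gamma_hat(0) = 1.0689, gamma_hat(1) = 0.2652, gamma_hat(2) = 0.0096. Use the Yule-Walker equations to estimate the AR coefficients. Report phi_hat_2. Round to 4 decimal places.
\hat\phi_{2} = -0.0560

The Yule-Walker equations for an AR(p) process read, in matrix form,
  Gamma_p phi = r_p,   with   (Gamma_p)_{ij} = gamma(|i - j|),
                       (r_p)_i = gamma(i),   i,j = 1..p.
Substitute the sample gammas (Toeplitz matrix and right-hand side of size 2):
  Gamma_p = [[1.0689, 0.2652], [0.2652, 1.0689]]
  r_p     = [0.2652, 0.0096]
Written out:
  1.0689 phi_1 + 0.2652 phi_2 = 0.2652
  0.2652 phi_1 + 1.0689 phi_2 = 0.0096
Solve by Cramer's rule:
  det = gamma(0)^2 - gamma(1)^2 = (1.0689)^2 - (0.2652)^2 = 1.14254721 - 0.07033104 = 1.07221617
  phi_hat_1 = [gamma(1) gamma(0) - gamma(1) gamma(2)] / det = [(0.2652)(1.0689) - (0.2652)(0.0096)] / 1.07221617 = 0.28092636 / 1.07221617 = 0.262
  phi_hat_2 = [gamma(0) gamma(2) - gamma(1)^2] / det = [(1.0689)(0.0096) - (0.2652)^2] / 1.07221617 = -0.0600696 / 1.07221617 = -0.056
So phi_hat = [0.2620, -0.0560].
Therefore phi_hat_2 = -0.0560.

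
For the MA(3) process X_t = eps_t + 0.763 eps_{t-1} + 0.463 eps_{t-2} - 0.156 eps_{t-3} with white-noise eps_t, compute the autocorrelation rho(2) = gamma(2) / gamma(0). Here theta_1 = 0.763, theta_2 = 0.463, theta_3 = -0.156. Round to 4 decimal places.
\rho(2) = 0.1889

For an MA(q) process with theta_0 = 1, the autocovariance is
  gamma(k) = sigma^2 * sum_{i=0..q-k} theta_i * theta_{i+k},
and rho(k) = gamma(k) / gamma(0). Sigma^2 cancels.
  numerator   = (1)*(0.463) + (0.763)*(-0.156) = 0.343972.
  denominator = (1)^2 + (0.763)^2 + (0.463)^2 + (-0.156)^2 = 1.820874.
  rho(2) = 0.343972 / 1.820874 = 0.1889.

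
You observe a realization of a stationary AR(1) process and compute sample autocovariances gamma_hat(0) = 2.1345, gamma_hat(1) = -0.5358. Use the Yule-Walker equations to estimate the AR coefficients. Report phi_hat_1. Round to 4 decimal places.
\hat\phi_{1} = -0.2510

The Yule-Walker equations for an AR(p) process read, in matrix form,
  Gamma_p phi = r_p,   with   (Gamma_p)_{ij} = gamma(|i - j|),
                       (r_p)_i = gamma(i),   i,j = 1..p.
Substitute the sample gammas (Toeplitz matrix and right-hand side of size 1):
  Gamma_p = [[2.1345]]
  r_p     = [-0.5358]
With p = 1 this is the single equation gamma(0) phi_1 = gamma(1):
  phi_hat_1 = gamma(1) / gamma(0) = -0.5358 / 2.1345 = -0.2510.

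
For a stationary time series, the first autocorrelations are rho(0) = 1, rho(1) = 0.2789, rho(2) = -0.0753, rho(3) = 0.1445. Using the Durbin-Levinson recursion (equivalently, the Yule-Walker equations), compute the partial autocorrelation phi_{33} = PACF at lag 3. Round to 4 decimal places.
\phi_{33} = 0.2401

The PACF at lag k is phi_{kk}, the last component of the solution
to the Yule-Walker system G_k phi = r_k where
  (G_k)_{ij} = rho(|i - j|), (r_k)_i = rho(i), i,j = 1..k.
Equivalently, Durbin-Levinson gives phi_{kk} iteratively:
  phi_{11} = rho(1)
  phi_{kk} = [rho(k) - sum_{j=1..k-1} phi_{k-1,j} rho(k-j)]
            / [1 - sum_{j=1..k-1} phi_{k-1,j} rho(j)],
  phi_{k,j} = phi_{k-1,j} - phi_{kk} phi_{k-1,k-j},  j = 1..k-1.
Step k = 1:
  phi_11 = rho(1) = 0.2789.
Step k = 2:
  phi_22 = [rho(2) - phi_11 rho(1)] / [1 - phi_11 rho(1)] = [-0.0753 - (0.2789)(0.2789)] / [1 - (0.2789)(0.2789)]
         = -0.15308521 / 0.92221479 = -0.165997.
  Update: phi_21 = phi_11 - phi_22 phi_11 = 0.2789 - (-0.165997)(0.2789) = 0.325197.
Step k = 3:
  phi_33 = [rho(3) - phi_21 rho(2) - phi_22 rho(1)] / [1 - phi_21 rho(1) - phi_22 rho(2)]
    numerator   = 0.1445 - (0.325197)(-0.0753) - (-0.165997)(0.2789) = 0.21528397
    denominator = 1 - (0.325197)(0.2789) - (-0.165997)(-0.0753) = 0.89680305
  phi_33 = 0.21528397 / 0.89680305 = 0.2401.
Therefore phi_{33} = 0.2401.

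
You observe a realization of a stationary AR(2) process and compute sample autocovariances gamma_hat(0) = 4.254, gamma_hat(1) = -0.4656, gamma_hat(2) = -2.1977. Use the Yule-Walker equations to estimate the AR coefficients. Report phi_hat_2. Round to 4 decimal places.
\hat\phi_{2} = -0.5350

The Yule-Walker equations for an AR(p) process read, in matrix form,
  Gamma_p phi = r_p,   with   (Gamma_p)_{ij} = gamma(|i - j|),
                       (r_p)_i = gamma(i),   i,j = 1..p.
Substitute the sample gammas (Toeplitz matrix and right-hand side of size 2):
  Gamma_p = [[4.254, -0.4656], [-0.4656, 4.254]]
  r_p     = [-0.4656, -2.1977]
Written out:
  4.254 phi_1 - 0.4656 phi_2 = -0.4656
  -0.4656 phi_1 + 4.254 phi_2 = -2.1977
Solve by Cramer's rule:
  det = gamma(0)^2 - gamma(1)^2 = (4.254)^2 - (-0.4656)^2 = 18.096516 - 0.21678336 = 17.87973264
  phi_hat_1 = [gamma(1) gamma(0) - gamma(1) gamma(2)] / det = [(-0.4656)(4.254) - (-0.4656)(-2.1977)] / 17.87973264 = -3.00391152 / 17.87973264 = -0.168
  phi_hat_2 = [gamma(0) gamma(2) - gamma(1)^2] / det = [(4.254)(-2.1977) - (-0.4656)^2] / 17.87973264 = -9.56579916 / 17.87973264 = -0.535
So phi_hat = [-0.1680, -0.5350].
Therefore phi_hat_2 = -0.5350.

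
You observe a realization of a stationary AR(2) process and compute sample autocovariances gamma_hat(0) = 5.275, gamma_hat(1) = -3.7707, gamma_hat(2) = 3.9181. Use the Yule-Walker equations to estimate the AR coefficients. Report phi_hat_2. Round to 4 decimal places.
\hat\phi_{2} = 0.4740

The Yule-Walker equations for an AR(p) process read, in matrix form,
  Gamma_p phi = r_p,   with   (Gamma_p)_{ij} = gamma(|i - j|),
                       (r_p)_i = gamma(i),   i,j = 1..p.
Substitute the sample gammas (Toeplitz matrix and right-hand side of size 2):
  Gamma_p = [[5.275, -3.7707], [-3.7707, 5.275]]
  r_p     = [-3.7707, 3.9181]
Written out:
  5.275 phi_1 - 3.7707 phi_2 = -3.7707
  -3.7707 phi_1 + 5.275 phi_2 = 3.9181
Solve by Cramer's rule:
  det = gamma(0)^2 - gamma(1)^2 = (5.275)^2 - (-3.7707)^2 = 27.825625 - 14.21817849 = 13.60744651
  phi_hat_1 = [gamma(1) gamma(0) - gamma(1) gamma(2)] / det = [(-3.7707)(5.275) - (-3.7707)(3.9181)] / 13.60744651 = -5.11646283 / 13.60744651 = -0.376
  phi_hat_2 = [gamma(0) gamma(2) - gamma(1)^2] / det = [(5.275)(3.9181) - (-3.7707)^2] / 13.60744651 = 6.44979901 / 13.60744651 = 0.474
So phi_hat = [-0.3760, 0.4740].
Therefore phi_hat_2 = 0.4740.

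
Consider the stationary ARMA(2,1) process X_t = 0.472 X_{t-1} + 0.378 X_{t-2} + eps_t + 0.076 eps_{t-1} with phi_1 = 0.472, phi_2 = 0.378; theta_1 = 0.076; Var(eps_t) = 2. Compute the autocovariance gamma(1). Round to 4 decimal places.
\gamma(1) = 4.9246

Multiply the model equation by X_{t-k} and take expectations. With theta_0 = psi_0 = 1 and psi_j the MA(infinity) weights, this gives
  gamma(k) - sum_i phi_i gamma(k-i) = c_k,
  c_k = sigma^2 * sum_{j=k..q} theta_j psi_{j-k}   (c_k = 0 for k > q),
using gamma(-m) = gamma(m).
psi-weights needed (psi_j = theta_j + sum_i phi_i psi_{j-i}):
  psi_1 = theta_1 + phi_1 = 0.076 + (0.472) = 0.548
Right-hand sides:
  c_0 = sigma^2 (1 + theta_1 psi_1) = 2 * (1 + (0.076)(0.548)) = 2 * 1.041648 = 2.083296
  c_1 = sigma^2 theta_1 = 2 * (0.076) = 0.152
  c_2 = 0
Equations for k = 0, 1, 2 (AR order 2, c_2 = 0):
  (E0) gamma(0) = phi_1 gamma(1) + phi_2 gamma(2) + c_0
  (E1) gamma(1) = phi_1 gamma(0) + phi_2 gamma(1) + c_1
  (E2) gamma(2) = phi_1 gamma(1) + phi_2 gamma(0)
From (E1): gamma(1) = A gamma(0) + B with
  A = phi_1 / (1 - phi_2) = 0.472 / 0.622 = 0.758842,   B = c_1 / (1 - phi_2) = 0.152 / 0.622 = 0.244373.
Insert (E2) into (E0): gamma(0) (1 - phi_2^2) = phi_1 (1 + phi_2) gamma(1) + c_0.
  phi_1 (1 + phi_2) = (0.472)(1.378) = 0.650416,   1 - phi_2^2 = 0.857116.
Replace gamma(1) by A gamma(0) + B and collect gamma(0):
  gamma(0) [0.857116 - (0.650416)(0.758842)] = (0.650416)(0.244373) + 2.083296
  gamma(0) * 0.363553 = 2.24224
  gamma(0) = 2.24224 / 0.363553 = 6.167579.
  gamma(1) = A gamma(0) + B = (0.758842)(6.167579) + (0.244373) = 4.924594.
Therefore gamma(1) = 4.9246 (to 4 decimal places).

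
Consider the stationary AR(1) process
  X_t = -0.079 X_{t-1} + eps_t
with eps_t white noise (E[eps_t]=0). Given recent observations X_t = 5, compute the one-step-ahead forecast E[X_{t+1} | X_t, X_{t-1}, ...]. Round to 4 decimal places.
E[X_{t+1} \mid \mathcal F_t] = -0.3950

For an AR(p) model X_t = c + sum_i phi_i X_{t-i} + eps_t, the
one-step-ahead conditional mean is
  E[X_{t+1} | X_t, ...] = c + sum_i phi_i X_{t+1-i}.
Substitute known values:
  E[X_{t+1} | ...] = (-0.079) * (5)
                   = -0.3950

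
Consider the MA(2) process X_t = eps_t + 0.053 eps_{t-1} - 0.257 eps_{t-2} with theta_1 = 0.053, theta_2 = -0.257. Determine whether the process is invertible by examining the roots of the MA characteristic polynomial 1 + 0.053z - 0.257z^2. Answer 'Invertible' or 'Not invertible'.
\text{Invertible}

The MA(q) characteristic polynomial is P(z) = 1 + 0.053z - 0.257z^2.
Invertibility requires all roots to lie outside the unit circle, i.e. |z| > 1 for every root.
Set 1 + (0.053) z + (-0.257) z^2 = 0, i.e. a z^2 + b z + c = 0 with a = -0.257, b = 0.053, c = 1.
Discriminant D = b^2 - 4ac = (0.053)^2 - 4*(-0.257)*1 = 0.002809 - (-1.028) = 1.030809.
D >= 0, so the roots are real: z = (-b +/- sqrt(D)) / (2a) = (-0.053 +/- 1.015288) / (-0.514).
  z_1 = (-0.053 + 1.015288) / (-0.514) = -1.8722,   |z_1| = 1.8722.
  z_2 = (-0.053 - 1.015288) / (-0.514) = 2.0784,   |z_2| = 2.0784.
Moduli of all roots: 1.8722, 2.0784.
All moduli strictly greater than 1? Yes.
Verdict: Invertible.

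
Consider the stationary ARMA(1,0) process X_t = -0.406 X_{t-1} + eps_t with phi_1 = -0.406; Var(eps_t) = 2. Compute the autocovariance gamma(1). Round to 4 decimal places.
\gamma(1) = -0.9723

Multiply the model equation by X_{t-k} and take expectations. With theta_0 = psi_0 = 1 and psi_j the MA(infinity) weights, this gives
  gamma(k) - sum_i phi_i gamma(k-i) = c_k,
  c_k = sigma^2 * sum_{j=k..q} theta_j psi_{j-k}   (c_k = 0 for k > q),
using gamma(-m) = gamma(m).
Pure AR (q = 0): c_0 = sigma^2 = 2, c_k = 0 for k >= 1.
Equations for k = 0 and k = 1 (AR order 1):
  gamma(0) = phi_1 gamma(1) + c_0
  gamma(1) = phi_1 gamma(0) + c_1
Substituting the second into the first: gamma(0) (1 - phi_1^2) = c_0 + phi_1 c_1, so
  gamma(0) = c_0 / (1 - phi_1^2) = 2 / (1 - (-0.406)^2) = 2 / 0.835164 = 2.394739.
  gamma(1) = phi_1 gamma(0) = (-0.406)(2.394739) = -0.972264.
Therefore gamma(1) = -0.9723 (to 4 decimal places).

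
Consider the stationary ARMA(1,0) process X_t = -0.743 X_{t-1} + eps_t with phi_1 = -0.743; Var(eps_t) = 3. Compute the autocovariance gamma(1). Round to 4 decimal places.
\gamma(1) = -4.9760

Multiply the model equation by X_{t-k} and take expectations. With theta_0 = psi_0 = 1 and psi_j the MA(infinity) weights, this gives
  gamma(k) - sum_i phi_i gamma(k-i) = c_k,
  c_k = sigma^2 * sum_{j=k..q} theta_j psi_{j-k}   (c_k = 0 for k > q),
using gamma(-m) = gamma(m).
Pure AR (q = 0): c_0 = sigma^2 = 3, c_k = 0 for k >= 1.
Equations for k = 0 and k = 1 (AR order 1):
  gamma(0) = phi_1 gamma(1) + c_0
  gamma(1) = phi_1 gamma(0) + c_1
Substituting the second into the first: gamma(0) (1 - phi_1^2) = c_0 + phi_1 c_1, so
  gamma(0) = c_0 / (1 - phi_1^2) = 3 / (1 - (-0.743)^2) = 3 / 0.447951 = 6.697161.
  gamma(1) = phi_1 gamma(0) = (-0.743)(6.697161) = -4.975991.
Therefore gamma(1) = -4.9760 (to 4 decimal places).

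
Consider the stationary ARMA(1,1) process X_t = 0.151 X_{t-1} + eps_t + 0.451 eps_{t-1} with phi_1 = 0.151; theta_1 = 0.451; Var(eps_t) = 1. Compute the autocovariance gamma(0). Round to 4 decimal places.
\gamma(0) = 1.3709

Multiply the model equation by X_{t-k} and take expectations. With theta_0 = psi_0 = 1 and psi_j the MA(infinity) weights, this gives
  gamma(k) - sum_i phi_i gamma(k-i) = c_k,
  c_k = sigma^2 * sum_{j=k..q} theta_j psi_{j-k}   (c_k = 0 for k > q),
using gamma(-m) = gamma(m).
psi-weights needed (psi_j = theta_j + sum_i phi_i psi_{j-i}):
  psi_1 = theta_1 + phi_1 = 0.451 + (0.151) = 0.602
Right-hand sides:
  c_0 = sigma^2 (1 + theta_1 psi_1) = 1 * (1 + (0.451)(0.602)) = 1 * 1.271502 = 1.271502
  c_1 = sigma^2 theta_1 = 1 * (0.451) = 0.451
  c_2 = 0
Equations for k = 0 and k = 1 (AR order 1):
  gamma(0) = phi_1 gamma(1) + c_0
  gamma(1) = phi_1 gamma(0) + c_1
Substituting the second into the first: gamma(0) (1 - phi_1^2) = c_0 + phi_1 c_1, so
  gamma(0) = (c_0 + phi_1 c_1) / (1 - phi_1^2) = (1.271502 + (0.151)(0.451)) / (1 - (0.151)^2) = 1.339603 / 0.977199 = 1.37086.
Therefore gamma(0) = 1.3709 (to 4 decimal places).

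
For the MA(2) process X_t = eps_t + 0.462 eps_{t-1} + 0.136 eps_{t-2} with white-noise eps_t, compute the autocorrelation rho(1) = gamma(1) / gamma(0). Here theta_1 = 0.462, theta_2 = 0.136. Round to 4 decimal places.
\rho(1) = 0.4260

For an MA(q) process with theta_0 = 1, the autocovariance is
  gamma(k) = sigma^2 * sum_{i=0..q-k} theta_i * theta_{i+k},
and rho(k) = gamma(k) / gamma(0). Sigma^2 cancels.
  numerator   = (1)*(0.462) + (0.462)*(0.136) = 0.524832.
  denominator = (1)^2 + (0.462)^2 + (0.136)^2 = 1.23194.
  rho(1) = 0.524832 / 1.23194 = 0.4260.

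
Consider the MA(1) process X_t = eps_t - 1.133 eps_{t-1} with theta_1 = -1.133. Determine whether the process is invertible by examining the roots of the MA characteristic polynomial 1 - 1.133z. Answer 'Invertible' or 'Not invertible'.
\text{Not invertible}

The MA(q) characteristic polynomial is P(z) = 1 - 1.133z.
Invertibility requires all roots to lie outside the unit circle, i.e. |z| > 1 for every root.
This is linear in z: 1 + (-1.133) z = 0  =>  z = -1/(-1.133) = 0.882613,  |z| = 0.882613.
Moduli of all roots: 0.8826.
All moduli strictly greater than 1? No.
Verdict: Not invertible.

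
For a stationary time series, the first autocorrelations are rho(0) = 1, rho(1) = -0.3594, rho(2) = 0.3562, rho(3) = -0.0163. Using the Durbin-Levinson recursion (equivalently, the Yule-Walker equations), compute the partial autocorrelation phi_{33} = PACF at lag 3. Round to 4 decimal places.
\phi_{33} = 0.2120

The PACF at lag k is phi_{kk}, the last component of the solution
to the Yule-Walker system G_k phi = r_k where
  (G_k)_{ij} = rho(|i - j|), (r_k)_i = rho(i), i,j = 1..k.
Equivalently, Durbin-Levinson gives phi_{kk} iteratively:
  phi_{11} = rho(1)
  phi_{kk} = [rho(k) - sum_{j=1..k-1} phi_{k-1,j} rho(k-j)]
            / [1 - sum_{j=1..k-1} phi_{k-1,j} rho(j)],
  phi_{k,j} = phi_{k-1,j} - phi_{kk} phi_{k-1,k-j},  j = 1..k-1.
Step k = 1:
  phi_11 = rho(1) = -0.3594.
Step k = 2:
  phi_22 = [rho(2) - phi_11 rho(1)] / [1 - phi_11 rho(1)] = [0.3562 - (-0.3594)(-0.3594)] / [1 - (-0.3594)(-0.3594)]
         = 0.22703164 / 0.87083164 = 0.260707.
  Update: phi_21 = phi_11 - phi_22 phi_11 = -0.3594 - (0.260707)(-0.3594) = -0.265702.
Step k = 3:
  phi_33 = [rho(3) - phi_21 rho(2) - phi_22 rho(1)] / [1 - phi_21 rho(1) - phi_22 rho(2)]
    numerator   = -0.0163 - (-0.265702)(0.3562) - (0.260707)(-0.3594) = 0.17204104
    denominator = 1 - (-0.265702)(-0.3594) - (0.260707)(0.3562) = 0.81164297
  phi_33 = 0.17204104 / 0.81164297 = 0.212.
Therefore phi_{33} = 0.2120.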